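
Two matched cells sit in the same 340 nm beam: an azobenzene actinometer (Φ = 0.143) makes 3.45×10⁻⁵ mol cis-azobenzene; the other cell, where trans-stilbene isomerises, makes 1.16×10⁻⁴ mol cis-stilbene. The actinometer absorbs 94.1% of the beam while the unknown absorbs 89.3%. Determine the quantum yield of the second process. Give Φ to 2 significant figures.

Photons absorbed by the actinometer: 3.45×10⁻⁵ / 0.143 = 2.413×10⁻⁴ mol.
Incident flux: 2.413×10⁻⁴ / 0.941 = 2.564×10⁻⁴ einstein.
Absorbed by unknown: 0.893 × 2.564×10⁻⁴ = 2.290×10⁻⁴ mol.
Φ(unknown) = 1.16×10⁻⁴ / 2.290×10⁻⁴ = 0.51.

Φ = 0.51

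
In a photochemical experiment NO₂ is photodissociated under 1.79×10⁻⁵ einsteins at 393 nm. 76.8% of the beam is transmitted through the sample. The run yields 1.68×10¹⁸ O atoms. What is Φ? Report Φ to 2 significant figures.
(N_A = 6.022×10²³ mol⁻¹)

Φ = 0.67

Product: 1.68×10¹⁸ / 6.022×10²³ = 2.790×10⁻⁶ mol.
Fraction absorbed: 1 − 76.8/100 = 0.2320.
Photons absorbed: 0.2320 × 1.79×10⁻⁵ = 4.153×10⁻⁶ mol.
Φ = 2.790×10⁻⁶ mol / 4.153×10⁻⁶ mol photons = 0.67.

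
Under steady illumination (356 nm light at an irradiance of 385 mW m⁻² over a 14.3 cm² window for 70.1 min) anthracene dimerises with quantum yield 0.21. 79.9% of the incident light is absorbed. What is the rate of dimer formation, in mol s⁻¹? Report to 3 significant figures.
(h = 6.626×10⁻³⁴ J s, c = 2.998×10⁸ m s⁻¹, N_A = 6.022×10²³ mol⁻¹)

Photon energy at 356 nm: hc/λ = (6.626×10⁻³⁴)(2.998×10⁸)/(356×10⁻⁹) = 5.580×10⁻¹⁹ J.
Energy delivered: (385 mW m⁻²)(14.3×10⁻⁴ m²)(4206 s) = 2.316 J.
Photons incident: 2.316 / 5.580×10⁻¹⁹ = 4.151×10¹⁸, i.e. 4.151×10¹⁸/6.022×10²³ = 6.893×10⁻⁶ mol.
Photons absorbed: 0.799 × 6.893×10⁻⁶ = 5.508×10⁻⁶ mol.
Product formed: 0.21 × 5.508×10⁻⁶ = 1.157×10⁻⁶ mol.
Rate: 1.157×10⁻⁶ / 4206 s = 2.75×10⁻¹⁰ mol s⁻¹.

2.75×10⁻¹⁰ mol s⁻¹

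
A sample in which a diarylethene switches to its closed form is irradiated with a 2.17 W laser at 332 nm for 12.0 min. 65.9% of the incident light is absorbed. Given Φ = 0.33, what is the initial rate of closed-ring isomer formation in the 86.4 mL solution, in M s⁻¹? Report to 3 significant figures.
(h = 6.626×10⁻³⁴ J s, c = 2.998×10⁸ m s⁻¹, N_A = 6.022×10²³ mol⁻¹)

1.52×10⁻⁵ M s⁻¹

Photon energy at 332 nm: hc/λ = (6.626×10⁻³⁴)(2.998×10⁸)/(332×10⁻⁹) = 5.983×10⁻¹⁹ J.
Energy delivered: (2.17 W)(720 s) = 1562 J.
Photons incident: 1562 / 5.983×10⁻¹⁹ = 2.611×10²¹, i.e. 2.611×10²¹/6.022×10²³ = 0.004336 mol.
Photons absorbed: 0.659 × 0.004336 = 0.002857 mol.
Product formed: 0.33 × 0.002857 = 9.428×10⁻⁴ mol.
Rate: 9.428×10⁻⁴ mol / (720 s × 0.0864 L) = 1.52×10⁻⁵ M s⁻¹.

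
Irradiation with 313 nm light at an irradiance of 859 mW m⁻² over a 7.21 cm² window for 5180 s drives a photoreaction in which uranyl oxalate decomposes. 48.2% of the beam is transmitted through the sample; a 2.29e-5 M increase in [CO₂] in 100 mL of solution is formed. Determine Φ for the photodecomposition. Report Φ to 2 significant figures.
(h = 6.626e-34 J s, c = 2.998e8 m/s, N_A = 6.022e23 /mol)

Φ = 0.53

Product: (2.29e-5 M)(0.1 L) = 2.290e-6 mol.
Photon energy at 313 nm: hc/λ = (6.626e-34)(2.998e8)/(313e-9) = 6.347e-19 J.
Energy delivered: (859 mW m⁻²)(7.21e-4 m²)(5180 s) = 3.208 J.
Photons incident: 3.208 / 6.347e-19 = 5.054e18, i.e. 5.054e18/6.022e23 = 8.393e-6 mol.
Fraction absorbed: 1 − 48.2/100 = 0.5180.
Photons absorbed: 0.5180 × 8.393e-6 = 4.348e-6 mol.
Φ = 2.290e-6 mol / 4.348e-6 mol photons = 0.53.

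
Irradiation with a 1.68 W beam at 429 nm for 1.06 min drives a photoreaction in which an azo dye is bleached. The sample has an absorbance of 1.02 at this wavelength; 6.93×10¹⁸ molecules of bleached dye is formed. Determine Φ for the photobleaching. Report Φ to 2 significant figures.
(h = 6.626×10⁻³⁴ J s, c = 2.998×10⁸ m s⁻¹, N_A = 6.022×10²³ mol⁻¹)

Product: 6.93×10¹⁸ / 6.022×10²³ = 1.151×10⁻⁵ mol.
Photon energy at 429 nm: hc/λ = (6.626×10⁻³⁴)(2.998×10⁸)/(429×10⁻⁹) = 4.630×10⁻¹⁹ J.
Energy delivered: (1.68 W)(63.6 s) = 106.8 J.
Photons incident: 106.8 / 4.630×10⁻¹⁹ = 2.307×10²⁰, i.e. 2.307×10²⁰/6.022×10²³ = 3.831×10⁻⁴ mol.
Fraction absorbed: 1 − 10^(−1.02) = 0.9045.
Photons absorbed: 0.9045 × 3.831×10⁻⁴ = 3.465×10⁻⁴ mol.
Φ = 1.151×10⁻⁵ mol / 3.465×10⁻⁴ mol photons = 0.033.

Φ = 0.033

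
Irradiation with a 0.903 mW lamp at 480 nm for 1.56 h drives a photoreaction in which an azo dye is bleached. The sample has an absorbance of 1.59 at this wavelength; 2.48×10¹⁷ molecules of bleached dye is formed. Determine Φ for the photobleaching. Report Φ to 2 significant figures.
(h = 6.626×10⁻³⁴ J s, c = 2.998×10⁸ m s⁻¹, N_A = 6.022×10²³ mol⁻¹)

Φ = 0.021

Product: 2.48×10¹⁷ / 6.022×10²³ = 4.118×10⁻⁷ mol.
Photon energy at 480 nm: hc/λ = (6.626×10⁻³⁴)(2.998×10⁸)/(480×10⁻⁹) = 4.138×10⁻¹⁹ J.
Energy delivered: (0.903 mW)(5616 s) = 5.071 J.
Photons incident: 5.071 / 4.138×10⁻¹⁹ = 1.225×10¹⁹, i.e. 1.225×10¹⁹/6.022×10²³ = 2.034×10⁻⁵ mol.
Fraction absorbed: 1 − 10^(−1.59) = 0.9743.
Photons absorbed: 0.9743 × 2.034×10⁻⁵ = 1.982×10⁻⁵ mol.
Φ = 4.118×10⁻⁷ mol / 1.982×10⁻⁵ mol photons = 0.021.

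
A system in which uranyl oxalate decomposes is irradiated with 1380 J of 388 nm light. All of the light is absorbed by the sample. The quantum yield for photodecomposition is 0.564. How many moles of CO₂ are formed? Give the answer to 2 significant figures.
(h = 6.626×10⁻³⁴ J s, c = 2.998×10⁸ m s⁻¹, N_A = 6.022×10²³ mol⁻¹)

Photon energy at 388 nm: hc/λ = (6.626×10⁻³⁴)(2.998×10⁸)/(388×10⁻⁹) = 5.120×10⁻¹⁹ J.
Photons incident: 1380 / 5.120×10⁻¹⁹ = 2.695×10²¹, i.e. 2.695×10²¹/6.022×10²³ = 0.004475 mol.
Product: Φ × n_abs = 0.564 × 0.004475 = 0.002524 mol.

0.0025 mol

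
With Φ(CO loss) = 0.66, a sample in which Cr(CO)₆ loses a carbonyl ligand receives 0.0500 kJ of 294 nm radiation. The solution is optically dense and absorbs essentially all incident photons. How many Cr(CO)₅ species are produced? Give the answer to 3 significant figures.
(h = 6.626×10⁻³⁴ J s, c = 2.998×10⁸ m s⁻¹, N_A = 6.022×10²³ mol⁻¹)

Photon energy at 294 nm: hc/λ = (6.626×10⁻³⁴)(2.998×10⁸)/(294×10⁻⁹) = 6.757×10⁻¹⁹ J.
Incident energy: 0.0500 kJ = 50.0 J.
Photons incident: 50.0 / 6.757×10⁻¹⁹ = 7.400×10¹⁹, i.e. 7.400×10¹⁹/6.022×10²³ = 1.229×10⁻⁴ mol.
Product: Φ × n_abs = 0.66 × 1.229×10⁻⁴ = 8.111×10⁻⁵ mol.
As a count: 8.111×10⁻⁵ × 6.022×10²³ = 4.88×10¹⁹.

4.88×10¹⁹ species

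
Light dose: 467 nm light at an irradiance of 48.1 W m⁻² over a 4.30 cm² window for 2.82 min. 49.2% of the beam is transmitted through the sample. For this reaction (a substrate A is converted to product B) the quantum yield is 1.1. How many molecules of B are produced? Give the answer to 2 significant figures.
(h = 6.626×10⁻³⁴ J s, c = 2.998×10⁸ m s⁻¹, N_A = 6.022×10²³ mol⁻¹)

4.6×10¹⁸ molecules

Photon energy at 467 nm: hc/λ = (6.626×10⁻³⁴)(2.998×10⁸)/(467×10⁻⁹) = 4.254×10⁻¹⁹ J.
Energy delivered: (48.1 W m⁻²)(4.30×10⁻⁴ m²)(169.2 s) = 3.500 J.
Photons incident: 3.500 / 4.254×10⁻¹⁹ = 8.228×10¹⁸, i.e. 8.228×10¹⁸/6.022×10²³ = 1.366×10⁻⁵ mol.
Fraction absorbed: 1 − 49.2/100 = 0.5080.
Photons absorbed: 0.5080 × 1.366×10⁻⁵ = 6.939×10⁻⁶ mol.
Product: Φ × n_abs = 1.1 × 6.939×10⁻⁶ = 7.633×10⁻⁶ mol.
As a count: 7.633×10⁻⁶ × 6.022×10²³ = 4.6×10¹⁸.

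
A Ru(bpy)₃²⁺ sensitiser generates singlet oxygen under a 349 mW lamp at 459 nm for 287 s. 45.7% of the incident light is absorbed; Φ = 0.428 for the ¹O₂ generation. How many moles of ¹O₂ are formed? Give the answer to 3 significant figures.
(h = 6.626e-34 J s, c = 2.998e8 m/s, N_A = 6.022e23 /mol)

7.52e-5 mol

Photon energy at 459 nm: hc/λ = (6.626e-34)(2.998e8)/(459e-9) = 4.328e-19 J.
Energy delivered: (349 mW)(287 s) = 100.2 J.
Photons incident: 100.2 / 4.328e-19 = 2.315e20, i.e. 2.315e20/6.022e23 = 3.844e-4 mol.
Photons absorbed: 0.457 × 3.844e-4 = 1.757e-4 mol.
Product: Φ × n_abs = 0.428 × 1.757e-4 = 7.520e-5 mol.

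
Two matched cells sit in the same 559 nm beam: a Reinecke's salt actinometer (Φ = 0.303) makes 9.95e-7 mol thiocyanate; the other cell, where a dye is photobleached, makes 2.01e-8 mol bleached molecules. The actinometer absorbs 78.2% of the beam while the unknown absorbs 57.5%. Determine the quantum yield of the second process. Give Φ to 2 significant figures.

Φ = 0.0083

Photons absorbed by the actinometer: 9.95e-7 / 0.303 = 3.284e-6 mol.
Incident flux: 3.284e-6 / 0.782 = 4.199e-6 einstein.
Absorbed by unknown: 0.575 × 4.199e-6 = 2.414e-6 mol.
Φ(unknown) = 2.01e-8 / 2.414e-6 = 0.0083.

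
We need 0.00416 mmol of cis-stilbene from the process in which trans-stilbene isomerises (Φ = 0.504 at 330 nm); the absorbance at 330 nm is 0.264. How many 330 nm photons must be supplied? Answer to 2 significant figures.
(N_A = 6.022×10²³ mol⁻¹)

1.1×10¹⁹ photons

Product: 0.00416 mmol = 4.16×10⁻⁶ mol.
Photons that must be absorbed: 4.16×10⁻⁶ / 0.504 = 8.254×10⁻⁶ mol.
Fraction absorbed: 1 − 10^(−0.264) = 0.4555.
Incident photons needed: 8.254×10⁻⁶ / 0.4555 = 1.812×10⁻⁵ mol.
Photon count: 1.812×10⁻⁵ × 6.022×10²³ = 1.1×10¹⁹.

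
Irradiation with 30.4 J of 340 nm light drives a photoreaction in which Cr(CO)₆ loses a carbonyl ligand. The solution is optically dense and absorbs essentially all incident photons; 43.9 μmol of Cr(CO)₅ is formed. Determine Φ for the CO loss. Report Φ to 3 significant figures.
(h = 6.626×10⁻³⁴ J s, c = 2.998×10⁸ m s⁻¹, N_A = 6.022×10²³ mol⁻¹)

Φ = 0.508

Product: 43.9 μmol = 4.39×10⁻⁵ mol.
Photon energy at 340 nm: hc/λ = (6.626×10⁻³⁴)(2.998×10⁸)/(340×10⁻⁹) = 5.843×10⁻¹⁹ J.
Photons incident: 30.4 / 5.843×10⁻¹⁹ = 5.203×10¹⁹, i.e. 5.203×10¹⁹/6.022×10²³ = 8.640×10⁻⁵ mol.
Φ = 4.39×10⁻⁵ mol / 8.640×10⁻⁵ mol photons = 0.508.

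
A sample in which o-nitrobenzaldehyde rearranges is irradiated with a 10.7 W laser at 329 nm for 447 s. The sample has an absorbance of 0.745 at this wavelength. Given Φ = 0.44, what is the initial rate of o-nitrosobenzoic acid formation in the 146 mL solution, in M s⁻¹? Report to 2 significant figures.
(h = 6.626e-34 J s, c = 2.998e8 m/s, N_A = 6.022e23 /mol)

7.3e-5 M s⁻¹

Photon energy at 329 nm: hc/λ = (6.626e-34)(2.998e8)/(329e-9) = 6.038e-19 J.
Energy delivered: (10.7 W)(447 s) = 4783 J.
Photons incident: 4783 / 6.038e-19 = 7.921e21, i.e. 7.921e21/6.022e23 = 0.01315 mol.
Fraction absorbed: 1 − 10^(−0.745) = 0.8201.
Photons absorbed: 0.8201 × 0.01315 = 0.01078 mol.
Product formed: 0.44 × 0.01078 = 0.004743 mol.
Rate: 0.004743 mol / (447 s × 0.146 L) = 7.3e-5 M s⁻¹.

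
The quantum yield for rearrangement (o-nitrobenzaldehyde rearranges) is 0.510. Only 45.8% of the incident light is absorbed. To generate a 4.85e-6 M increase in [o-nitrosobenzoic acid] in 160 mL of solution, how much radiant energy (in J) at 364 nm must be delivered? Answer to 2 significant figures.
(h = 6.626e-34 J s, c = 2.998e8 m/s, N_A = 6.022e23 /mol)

1.1 J

Product: (4.85e-6 M)(0.16 L) = 7.760e-7 mol.
Photons that must be absorbed: 7.760e-7 / 0.510 = 1.522e-6 mol.
Incident photons needed: 1.522e-6 / 0.458 = 3.323e-6 mol.
Photon energy: hc/λ = 5.457e-19 J; per mole, 3.286e5 J mol⁻¹.
Energy required: 3.323e-6 × 3.286e5 = 1.1 J.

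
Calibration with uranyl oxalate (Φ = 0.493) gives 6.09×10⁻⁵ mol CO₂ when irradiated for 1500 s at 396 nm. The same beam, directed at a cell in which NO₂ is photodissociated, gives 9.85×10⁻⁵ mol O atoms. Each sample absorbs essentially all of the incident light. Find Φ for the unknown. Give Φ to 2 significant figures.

Photons absorbed by the actinometer: 6.09×10⁻⁵ / 0.493 = 1.235×10⁻⁴ mol.
Φ(unknown) = 9.85×10⁻⁵ / 1.235×10⁻⁴ = 0.80.

Φ = 0.80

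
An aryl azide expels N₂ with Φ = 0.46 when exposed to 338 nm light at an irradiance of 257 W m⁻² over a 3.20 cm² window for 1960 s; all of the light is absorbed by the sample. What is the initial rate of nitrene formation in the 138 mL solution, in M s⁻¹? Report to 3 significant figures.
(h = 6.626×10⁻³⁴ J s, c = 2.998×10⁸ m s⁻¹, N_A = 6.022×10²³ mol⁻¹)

Photon energy at 338 nm: hc/λ = (6.626×10⁻³⁴)(2.998×10⁸)/(338×10⁻⁹) = 5.877×10⁻¹⁹ J.
Energy delivered: (257 W m⁻²)(3.20×10⁻⁴ m²)(1960 s) = 161.2 J.
Photons incident: 161.2 / 5.877×10⁻¹⁹ = 2.743×10²⁰, i.e. 2.743×10²⁰/6.022×10²³ = 4.555×10⁻⁴ mol.
Product formed: 0.46 × 4.555×10⁻⁴ = 2.095×10⁻⁴ mol.
Rate: 2.095×10⁻⁴ mol / (1960 s × 0.138 L) = 7.75×10⁻⁷ M s⁻¹.

7.75×10⁻⁷ M s⁻¹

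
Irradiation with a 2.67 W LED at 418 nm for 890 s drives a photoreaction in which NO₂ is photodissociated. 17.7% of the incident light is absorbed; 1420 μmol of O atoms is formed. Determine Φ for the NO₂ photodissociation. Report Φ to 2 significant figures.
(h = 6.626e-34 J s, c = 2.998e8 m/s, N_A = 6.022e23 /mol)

Product: 1420 μmol = 0.00142 mol.
Photon energy at 418 nm: hc/λ = (6.626e-34)(2.998e8)/(418e-9) = 4.752e-19 J.
Energy delivered: (2.67 W)(890 s) = 2376 J.
Photons incident: 2376 / 4.752e-19 = 5.000e21, i.e. 5.000e21/6.022e23 = 0.008303 mol.
Photons absorbed: 0.177 × 0.008303 = 0.001470 mol.
Φ = 0.00142 mol / 0.001470 mol photons = 0.97.

Φ = 0.97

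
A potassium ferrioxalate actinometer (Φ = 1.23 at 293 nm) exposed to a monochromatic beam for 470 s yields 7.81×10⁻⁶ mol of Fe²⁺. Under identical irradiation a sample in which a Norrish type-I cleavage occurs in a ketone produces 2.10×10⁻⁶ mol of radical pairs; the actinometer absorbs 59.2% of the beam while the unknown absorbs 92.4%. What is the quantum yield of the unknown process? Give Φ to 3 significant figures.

Φ = 0.212

Photons absorbed by the actinometer: 7.81×10⁻⁶ / 1.23 = 6.350×10⁻⁶ mol.
Incident flux: 6.350×10⁻⁶ / 0.592 = 1.073×10⁻⁵ einstein.
Absorbed by unknown: 0.924 × 1.073×10⁻⁵ = 9.915×10⁻⁶ mol.
Φ(unknown) = 2.10×10⁻⁶ / 9.915×10⁻⁶ = 0.212.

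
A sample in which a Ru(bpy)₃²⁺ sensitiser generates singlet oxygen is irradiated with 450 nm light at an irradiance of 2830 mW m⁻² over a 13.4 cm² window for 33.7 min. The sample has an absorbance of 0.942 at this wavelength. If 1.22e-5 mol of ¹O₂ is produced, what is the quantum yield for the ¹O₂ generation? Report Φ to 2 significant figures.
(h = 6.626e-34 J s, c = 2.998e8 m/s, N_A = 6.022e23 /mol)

Photon energy at 450 nm: hc/λ = (6.626e-34)(2.998e8)/(450e-9) = 4.414e-19 J.
Energy delivered: (2830 mW m⁻²)(13.4e-4 m²)(2022 s) = 7.668 J.
Photons incident: 7.668 / 4.414e-19 = 1.737e19, i.e. 1.737e19/6.022e23 = 2.884e-5 mol.
Fraction absorbed: 1 − 10^(−0.942) = 0.8857.
Photons absorbed: 0.8857 × 2.884e-5 = 2.554e-5 mol.
Φ = 1.22e-5 mol / 2.554e-5 mol photons = 0.48.

Φ = 0.48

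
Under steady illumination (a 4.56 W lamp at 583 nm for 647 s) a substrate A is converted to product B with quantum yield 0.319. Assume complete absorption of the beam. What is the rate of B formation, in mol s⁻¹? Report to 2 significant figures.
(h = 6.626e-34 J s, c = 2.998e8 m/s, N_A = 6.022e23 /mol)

7.1e-6 mol s⁻¹

Photon energy at 583 nm: hc/λ = (6.626e-34)(2.998e8)/(583e-9) = 3.407e-19 J.
Energy delivered: (4.56 W)(647 s) = 2950 J.
Photons incident: 2950 / 3.407e-19 = 8.659e21, i.e. 8.659e21/6.022e23 = 0.01438 mol.
Product formed: 0.319 × 0.01438 = 0.004587 mol.
Rate: 0.004587 / 647 s = 7.1e-6 mol s⁻¹.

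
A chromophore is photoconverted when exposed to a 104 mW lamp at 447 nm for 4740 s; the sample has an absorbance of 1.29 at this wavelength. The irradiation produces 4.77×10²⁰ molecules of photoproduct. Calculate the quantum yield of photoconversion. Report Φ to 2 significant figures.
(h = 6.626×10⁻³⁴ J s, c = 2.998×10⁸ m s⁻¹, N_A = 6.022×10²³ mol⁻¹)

Φ = 0.45

Product: 4.77×10²⁰ / 6.022×10²³ = 7.921×10⁻⁴ mol.
Photon energy at 447 nm: hc/λ = (6.626×10⁻³⁴)(2.998×10⁸)/(447×10⁻⁹) = 4.444×10⁻¹⁹ J.
Energy delivered: (104 mW)(4740 s) = 493.0 J.
Photons incident: 493.0 / 4.444×10⁻¹⁹ = 1.109×10²¹, i.e. 1.109×10²¹/6.022×10²³ = 0.001842 mol.
Fraction absorbed: 1 − 10^(−1.29) = 0.9487.
Photons absorbed: 0.9487 × 0.001842 = 0.001748 mol.
Φ = 7.921×10⁻⁴ mol / 0.001748 mol photons = 0.45.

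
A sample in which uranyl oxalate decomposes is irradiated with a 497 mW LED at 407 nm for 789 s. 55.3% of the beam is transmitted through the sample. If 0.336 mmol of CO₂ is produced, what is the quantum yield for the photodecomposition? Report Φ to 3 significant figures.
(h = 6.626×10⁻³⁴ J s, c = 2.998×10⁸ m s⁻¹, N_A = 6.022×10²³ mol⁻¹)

Product: 0.336 mmol = 3.36×10⁻⁴ mol.
Photon energy at 407 nm: hc/λ = (6.626×10⁻³⁴)(2.998×10⁸)/(407×10⁻⁹) = 4.881×10⁻¹⁹ J.
Energy delivered: (497 mW)(789 s) = 392.1 J.
Photons incident: 392.1 / 4.881×10⁻¹⁹ = 8.033×10²⁰, i.e. 8.033×10²⁰/6.022×10²³ = 0.001334 mol.
Fraction absorbed: 1 − 55.3/100 = 0.4470.
Photons absorbed: 0.4470 × 0.001334 = 5.963×10⁻⁴ mol.
Φ = 3.36×10⁻⁴ mol / 5.963×10⁻⁴ mol photons = 0.563.

Φ = 0.563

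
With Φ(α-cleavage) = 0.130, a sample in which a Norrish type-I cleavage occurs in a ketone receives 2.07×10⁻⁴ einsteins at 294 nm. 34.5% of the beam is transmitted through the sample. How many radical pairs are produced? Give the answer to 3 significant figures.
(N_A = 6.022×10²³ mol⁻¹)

1.06×10¹⁹ radical pairs

Fraction absorbed: 1 − 34.5/100 = 0.6550.
Photons absorbed: 0.6550 × 2.07×10⁻⁴ = 1.356×10⁻⁴ mol.
Product: Φ × n_abs = 0.130 × 1.356×10⁻⁴ = 1.763×10⁻⁵ mol.
As a count: 1.763×10⁻⁵ × 6.022×10²³ = 1.06×10¹⁹.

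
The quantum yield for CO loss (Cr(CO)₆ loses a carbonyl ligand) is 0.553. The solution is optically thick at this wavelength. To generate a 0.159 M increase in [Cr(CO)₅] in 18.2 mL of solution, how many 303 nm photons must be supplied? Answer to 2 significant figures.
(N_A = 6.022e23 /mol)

Product: (0.159 M)(0.0182 L) = 0.002894 mol.
Photons that must be absorbed: 0.002894 / 0.553 = 0.005233 mol.
Photon count: 0.005233 × 6.022e23 = 3.2e21.

3.2e21 photons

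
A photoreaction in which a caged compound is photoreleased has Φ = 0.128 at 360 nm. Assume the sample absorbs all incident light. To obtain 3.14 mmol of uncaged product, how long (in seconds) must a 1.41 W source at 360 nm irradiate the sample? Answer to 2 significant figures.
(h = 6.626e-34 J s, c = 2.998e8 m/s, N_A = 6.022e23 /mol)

t ≈ 5800 s

Product: 3.14 mmol = 0.00314 mol.
Photons that must be absorbed: 0.00314 / 0.128 = 0.02453 mol.
Photon energy: hc/λ = 5.518e-19 J; per mole, 3.323e5 J mol⁻¹.
Energy required: 0.02453 × 3.323e5 = 8151 J.
Time: 8151 J / 1.41 W = 5800 s.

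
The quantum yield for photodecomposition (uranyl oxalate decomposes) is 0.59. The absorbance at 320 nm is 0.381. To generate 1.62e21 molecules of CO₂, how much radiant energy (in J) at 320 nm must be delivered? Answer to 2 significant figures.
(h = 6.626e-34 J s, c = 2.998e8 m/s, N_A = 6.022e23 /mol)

Product: 1.62e21 / 6.022e23 = 0.002690 mol.
Photons that must be absorbed: 0.002690 / 0.59 = 0.004559 mol.
Fraction absorbed: 1 − 10^(−0.381) = 0.5841.
Incident photons needed: 0.004559 / 0.5841 = 0.007805 mol.
Photon energy: hc/λ = 6.208e-19 J; per mole, 3.738e5 J mol⁻¹.
Energy required: 0.007805 × 3.738e5 = 2900 J.

2900 J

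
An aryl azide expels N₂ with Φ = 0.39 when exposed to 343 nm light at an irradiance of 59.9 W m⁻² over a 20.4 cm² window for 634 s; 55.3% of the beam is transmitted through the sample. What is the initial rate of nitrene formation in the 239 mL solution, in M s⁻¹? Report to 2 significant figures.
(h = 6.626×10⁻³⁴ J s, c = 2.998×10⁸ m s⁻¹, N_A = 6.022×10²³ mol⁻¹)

Photon energy at 343 nm: hc/λ = (6.626×10⁻³⁴)(2.998×10⁸)/(343×10⁻⁹) = 5.791×10⁻¹⁹ J.
Energy delivered: (59.9 W m⁻²)(20.4×10⁻⁴ m²)(634 s) = 77.47 J.
Photons incident: 77.47 / 5.791×10⁻¹⁹ = 1.338×10²⁰, i.e. 1.338×10²⁰/6.022×10²³ = 2.222×10⁻⁴ mol.
Fraction absorbed: 1 − 55.3/100 = 0.4470.
Photons absorbed: 0.4470 × 2.222×10⁻⁴ = 9.932×10⁻⁵ mol.
Product formed: 0.39 × 9.932×10⁻⁵ = 3.873×10⁻⁵ mol.
Rate: 3.873×10⁻⁵ mol / (634 s × 0.239 L) = 2.6×10⁻⁷ M s⁻¹.

2.6×10⁻⁷ M s⁻¹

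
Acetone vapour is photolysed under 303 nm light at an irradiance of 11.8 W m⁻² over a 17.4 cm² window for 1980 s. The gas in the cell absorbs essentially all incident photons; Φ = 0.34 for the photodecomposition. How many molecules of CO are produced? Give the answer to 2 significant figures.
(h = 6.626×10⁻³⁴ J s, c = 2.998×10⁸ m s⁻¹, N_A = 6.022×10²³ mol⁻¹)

Photon energy at 303 nm: hc/λ = (6.626×10⁻³⁴)(2.998×10⁸)/(303×10⁻⁹) = 6.556×10⁻¹⁹ J.
Energy delivered: (11.8 W m⁻²)(17.4×10⁻⁴ m²)(1980 s) = 40.65 J.
Photons incident: 40.65 / 6.556×10⁻¹⁹ = 6.200×10¹⁹, i.e. 6.200×10¹⁹/6.022×10²³ = 1.030×10⁻⁴ mol.
Product: Φ × n_abs = 0.34 × 1.030×10⁻⁴ = 3.502×10⁻⁵ mol.
As a count: 3.502×10⁻⁵ × 6.022×10²³ = 2.1×10¹⁹.

2.1×10¹⁹ molecules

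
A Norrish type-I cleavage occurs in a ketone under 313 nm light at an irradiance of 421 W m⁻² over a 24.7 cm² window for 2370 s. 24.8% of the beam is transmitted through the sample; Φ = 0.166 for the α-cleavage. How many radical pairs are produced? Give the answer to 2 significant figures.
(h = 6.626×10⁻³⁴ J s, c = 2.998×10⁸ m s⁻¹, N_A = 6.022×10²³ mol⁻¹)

4.8×10²⁰ radical pairs

Photon energy at 313 nm: hc/λ = (6.626×10⁻³⁴)(2.998×10⁸)/(313×10⁻⁹) = 6.347×10⁻¹⁹ J.
Energy delivered: (421 W m⁻²)(24.7×10⁻⁴ m²)(2370 s) = 2464 J.
Photons incident: 2464 / 6.347×10⁻¹⁹ = 3.882×10²¹, i.e. 3.882×10²¹/6.022×10²³ = 0.006446 mol.
Fraction absorbed: 1 − 24.8/100 = 0.7520.
Photons absorbed: 0.7520 × 0.006446 = 0.004847 mol.
Product: Φ × n_abs = 0.166 × 0.004847 = 8.046×10⁻⁴ mol.
As a count: 8.046×10⁻⁴ × 6.022×10²³ = 4.8×10²⁰.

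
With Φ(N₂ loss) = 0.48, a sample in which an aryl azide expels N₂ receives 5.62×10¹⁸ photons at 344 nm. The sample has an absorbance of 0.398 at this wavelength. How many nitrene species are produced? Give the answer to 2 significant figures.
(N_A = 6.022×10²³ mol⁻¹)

Moles of photons: 5.62×10¹⁸ / 6.022×10²³ = 9.332×10⁻⁶ mol.
Fraction absorbed: 1 − 10^(−0.398) = 0.6001.
Photons absorbed: 0.6001 × 9.332×10⁻⁶ = 5.600×10⁻⁶ mol.
Product: Φ × n_abs = 0.48 × 5.600×10⁻⁶ = 2.688×10⁻⁶ mol.
As a count: 2.688×10⁻⁶ × 6.022×10²³ = 1.6×10¹⁸.

1.6×10¹⁸ species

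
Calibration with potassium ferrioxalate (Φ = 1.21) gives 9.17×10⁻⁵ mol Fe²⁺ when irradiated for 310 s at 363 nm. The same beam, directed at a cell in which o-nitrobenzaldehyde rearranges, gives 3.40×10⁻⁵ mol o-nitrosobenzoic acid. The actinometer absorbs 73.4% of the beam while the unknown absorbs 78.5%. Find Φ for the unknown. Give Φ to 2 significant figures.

Φ = 0.42

Photons absorbed by the actinometer: 9.17×10⁻⁵ / 1.21 = 7.579×10⁻⁵ mol.
Incident flux: 7.579×10⁻⁵ / 0.734 = 1.033×10⁻⁴ einstein.
Absorbed by unknown: 0.785 × 1.033×10⁻⁴ = 8.109×10⁻⁵ mol.
Φ(unknown) = 3.40×10⁻⁵ / 8.109×10⁻⁵ = 0.42.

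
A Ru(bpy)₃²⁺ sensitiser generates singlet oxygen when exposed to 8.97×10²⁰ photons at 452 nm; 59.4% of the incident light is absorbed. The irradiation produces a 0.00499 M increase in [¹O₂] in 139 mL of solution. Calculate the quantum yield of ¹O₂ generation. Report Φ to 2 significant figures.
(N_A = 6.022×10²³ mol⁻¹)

Φ = 0.78

Product: (0.00499 M)(0.139 L) = 6.936×10⁻⁴ mol.
Moles of photons: 8.97×10²⁰ / 6.022×10²³ = 0.001490 mol.
Photons absorbed: 0.594 × 0.001490 = 8.851×10⁻⁴ mol.
Φ = 6.936×10⁻⁴ mol / 8.851×10⁻⁴ mol photons = 0.78.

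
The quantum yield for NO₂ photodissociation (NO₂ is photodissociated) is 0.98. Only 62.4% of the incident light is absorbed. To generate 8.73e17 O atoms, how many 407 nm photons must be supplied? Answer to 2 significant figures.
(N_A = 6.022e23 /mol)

1.4e18 photons

Product: 8.73e17 / 6.022e23 = 1.450e-6 mol.
Photons that must be absorbed: 1.450e-6 / 0.98 = 1.480e-6 mol.
Incident photons needed: 1.480e-6 / 0.624 = 2.372e-6 mol.
Photon count: 2.372e-6 × 6.022e23 = 1.4e18.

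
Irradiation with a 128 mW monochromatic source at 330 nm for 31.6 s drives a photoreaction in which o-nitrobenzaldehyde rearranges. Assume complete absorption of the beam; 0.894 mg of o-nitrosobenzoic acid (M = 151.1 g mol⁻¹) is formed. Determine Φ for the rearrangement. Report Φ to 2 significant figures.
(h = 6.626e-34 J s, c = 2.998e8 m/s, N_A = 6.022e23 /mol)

Φ = 0.53

Product: 0.894 mg / 151.1 g mol⁻¹ = 5.917e-6 mol.
Photon energy at 330 nm: hc/λ = (6.626e-34)(2.998e8)/(330e-9) = 6.020e-19 J.
Energy delivered: (128 mW)(31.6 s) = 4.045 J.
Photons incident: 4.045 / 6.020e-19 = 6.719e18, i.e. 6.719e18/6.022e23 = 1.116e-5 mol.
Φ = 5.917e-6 mol / 1.116e-5 mol photons = 0.53.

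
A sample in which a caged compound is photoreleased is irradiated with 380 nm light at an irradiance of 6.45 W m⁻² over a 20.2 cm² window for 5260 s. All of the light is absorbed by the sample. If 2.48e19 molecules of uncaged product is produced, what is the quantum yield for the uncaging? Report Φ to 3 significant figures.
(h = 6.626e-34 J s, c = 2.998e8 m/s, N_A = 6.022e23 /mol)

Φ = 0.189

Product: 2.48e19 / 6.022e23 = 4.118e-5 mol.
Photon energy at 380 nm: hc/λ = (6.626e-34)(2.998e8)/(380e-9) = 5.228e-19 J.
Energy delivered: (6.45 W m⁻²)(20.2e-4 m²)(5260 s) = 68.53 J.
Photons incident: 68.53 / 5.228e-19 = 1.311e20, i.e. 1.311e20/6.022e23 = 2.177e-4 mol.
Φ = 4.118e-5 mol / 2.177e-4 mol photons = 0.189.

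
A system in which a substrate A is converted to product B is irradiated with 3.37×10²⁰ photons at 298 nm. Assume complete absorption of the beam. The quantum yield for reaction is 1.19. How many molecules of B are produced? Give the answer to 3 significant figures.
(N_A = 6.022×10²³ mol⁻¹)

Moles of photons: 3.37×10²⁰ / 6.022×10²³ = 5.596×10⁻⁴ mol.
Product: Φ × n_abs = 1.19 × 5.596×10⁻⁴ = 6.659×10⁻⁴ mol.
As a count: 6.659×10⁻⁴ × 6.022×10²³ = 4.01×10²⁰.

4.01×10²⁰ molecules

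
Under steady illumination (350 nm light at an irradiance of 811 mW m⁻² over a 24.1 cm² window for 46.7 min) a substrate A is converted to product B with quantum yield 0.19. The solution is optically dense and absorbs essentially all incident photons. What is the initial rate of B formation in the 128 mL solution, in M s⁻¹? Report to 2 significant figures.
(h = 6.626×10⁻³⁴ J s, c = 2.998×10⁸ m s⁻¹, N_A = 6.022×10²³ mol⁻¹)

Photon energy at 350 nm: hc/λ = (6.626×10⁻³⁴)(2.998×10⁸)/(350×10⁻⁹) = 5.676×10⁻¹⁹ J.
Energy delivered: (811 mW m⁻²)(24.1×10⁻⁴ m²)(2802 s) = 5.477 J.
Photons incident: 5.477 / 5.676×10⁻¹⁹ = 9.649×10¹⁸, i.e. 9.649×10¹⁸/6.022×10²³ = 1.602×10⁻⁵ mol.
Product formed: 0.19 × 1.602×10⁻⁵ = 3.044×10⁻⁶ mol.
Rate: 3.044×10⁻⁶ mol / (2802 s × 0.128 L) = 8.5×10⁻⁹ M s⁻¹.

8.5×10⁻⁹ M s⁻¹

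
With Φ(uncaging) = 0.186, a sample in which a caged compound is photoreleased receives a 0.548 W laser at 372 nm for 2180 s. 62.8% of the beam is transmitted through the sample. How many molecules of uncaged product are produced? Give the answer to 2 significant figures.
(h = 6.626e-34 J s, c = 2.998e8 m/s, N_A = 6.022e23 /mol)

1.5e20 molecules

Photon energy at 372 nm: hc/λ = (6.626e-34)(2.998e8)/(372e-9) = 5.340e-19 J.
Energy delivered: (0.548 W)(2180 s) = 1195 J.
Photons incident: 1195 / 5.340e-19 = 2.238e21, i.e. 2.238e21/6.022e23 = 0.003716 mol.
Fraction absorbed: 1 − 62.8/100 = 0.3720.
Photons absorbed: 0.3720 × 0.003716 = 0.001382 mol.
Product: Φ × n_abs = 0.186 × 0.001382 = 2.571e-4 mol.
As a count: 2.571e-4 × 6.022e23 = 1.5e20.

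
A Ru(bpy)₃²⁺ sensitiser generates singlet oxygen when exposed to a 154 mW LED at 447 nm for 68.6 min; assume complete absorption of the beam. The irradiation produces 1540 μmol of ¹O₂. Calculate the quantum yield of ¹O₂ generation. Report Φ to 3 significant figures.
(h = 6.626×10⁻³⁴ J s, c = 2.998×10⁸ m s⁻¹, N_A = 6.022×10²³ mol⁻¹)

Product: 1540 μmol = 0.00154 mol.
Photon energy at 447 nm: hc/λ = (6.626×10⁻³⁴)(2.998×10⁸)/(447×10⁻⁹) = 4.444×10⁻¹⁹ J.
Energy delivered: (154 mW)(4116 s) = 633.9 J.
Photons incident: 633.9 / 4.444×10⁻¹⁹ = 1.426×10²¹, i.e. 1.426×10²¹/6.022×10²³ = 0.002368 mol.
Φ = 0.00154 mol / 0.002368 mol photons = 0.650.

Φ = 0.650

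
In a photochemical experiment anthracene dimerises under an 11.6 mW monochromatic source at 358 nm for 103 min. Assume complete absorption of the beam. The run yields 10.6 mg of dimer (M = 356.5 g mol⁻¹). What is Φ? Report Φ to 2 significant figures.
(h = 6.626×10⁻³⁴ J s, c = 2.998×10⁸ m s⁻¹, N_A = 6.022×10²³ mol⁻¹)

Φ = 0.14

Product: 10.6 mg / 356.5 g mol⁻¹ = 2.973×10⁻⁵ mol.
Photon energy at 358 nm: hc/λ = (6.626×10⁻³⁴)(2.998×10⁸)/(358×10⁻⁹) = 5.549×10⁻¹⁹ J.
Energy delivered: (11.6 mW)(6180 s) = 71.69 J.
Photons incident: 71.69 / 5.549×10⁻¹⁹ = 1.292×10²⁰, i.e. 1.292×10²⁰/6.022×10²³ = 2.145×10⁻⁴ mol.
Φ = 2.973×10⁻⁵ mol / 2.145×10⁻⁴ mol photons = 0.14.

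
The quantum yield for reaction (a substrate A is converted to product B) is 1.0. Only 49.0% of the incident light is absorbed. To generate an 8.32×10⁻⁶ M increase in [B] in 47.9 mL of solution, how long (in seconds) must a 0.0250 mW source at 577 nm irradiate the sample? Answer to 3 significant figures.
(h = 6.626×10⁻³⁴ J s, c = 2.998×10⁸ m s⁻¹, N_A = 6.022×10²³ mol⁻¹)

t ≈ 6740 s

Product: (8.32×10⁻⁶ M)(0.0479 L) = 3.985×10⁻⁷ mol.
Photons that must be absorbed: 3.985×10⁻⁷ / 1.0 = 3.985×10⁻⁷ mol.
Incident photons needed: 3.985×10⁻⁷ / 0.490 = 8.133×10⁻⁷ mol.
Photon energy: hc/λ = 3.443×10⁻¹⁹ J; per mole, 2.073×10⁵ J mol⁻¹.
Energy required: 8.133×10⁻⁷ × 2.073×10⁵ = 0.1686 J.
Time: 0.1686 J / 2.5e-05 W = 6740 s.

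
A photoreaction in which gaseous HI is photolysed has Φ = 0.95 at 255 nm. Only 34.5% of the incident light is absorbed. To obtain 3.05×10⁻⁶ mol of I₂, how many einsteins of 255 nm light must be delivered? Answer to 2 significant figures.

Photons that must be absorbed: 3.05×10⁻⁶ / 0.95 = 3.211×10⁻⁶ mol.
Incident photons needed: 3.211×10⁻⁶ / 0.345 = 9.307×10⁻⁶ mol.

9.3×10⁻⁶ einstein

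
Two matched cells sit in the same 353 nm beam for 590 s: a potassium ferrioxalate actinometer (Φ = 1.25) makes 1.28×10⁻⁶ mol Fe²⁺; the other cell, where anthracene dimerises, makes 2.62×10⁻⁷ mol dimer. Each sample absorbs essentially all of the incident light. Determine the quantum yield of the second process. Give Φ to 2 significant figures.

Photons absorbed by the actinometer: 1.28×10⁻⁶ / 1.25 = 1.024×10⁻⁶ mol.
Φ(unknown) = 2.62×10⁻⁷ / 1.024×10⁻⁶ = 0.26.

Φ = 0.26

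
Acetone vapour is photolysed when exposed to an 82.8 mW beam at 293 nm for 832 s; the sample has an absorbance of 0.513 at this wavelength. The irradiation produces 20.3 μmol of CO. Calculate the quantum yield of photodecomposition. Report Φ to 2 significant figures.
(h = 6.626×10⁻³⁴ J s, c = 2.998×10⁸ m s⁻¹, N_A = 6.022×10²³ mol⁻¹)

Φ = 0.17

Product: 20.3 μmol = 2.03×10⁻⁵ mol.
Photon energy at 293 nm: hc/λ = (6.626×10⁻³⁴)(2.998×10⁸)/(293×10⁻⁹) = 6.780×10⁻¹⁹ J.
Energy delivered: (82.8 mW)(832 s) = 68.89 J.
Photons incident: 68.89 / 6.780×10⁻¹⁹ = 1.016×10²⁰, i.e. 1.016×10²⁰/6.022×10²³ = 1.687×10⁻⁴ mol.
Fraction absorbed: 1 − 10^(−0.513) = 0.6931.
Photons absorbed: 0.6931 × 1.687×10⁻⁴ = 1.169×10⁻⁴ mol.
Φ = 2.03×10⁻⁵ mol / 1.169×10⁻⁴ mol photons = 0.17.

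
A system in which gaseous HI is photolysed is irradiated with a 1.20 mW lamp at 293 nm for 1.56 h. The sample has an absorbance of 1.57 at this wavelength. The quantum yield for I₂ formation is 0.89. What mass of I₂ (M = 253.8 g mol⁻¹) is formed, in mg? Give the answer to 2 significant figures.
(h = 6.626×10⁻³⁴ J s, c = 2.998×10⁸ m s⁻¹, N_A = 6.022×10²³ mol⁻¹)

Photon energy at 293 nm: hc/λ = (6.626×10⁻³⁴)(2.998×10⁸)/(293×10⁻⁹) = 6.780×10⁻¹⁹ J.
Energy delivered: (1.20 mW)(5616 s) = 6.739 J.
Photons incident: 6.739 / 6.780×10⁻¹⁹ = 9.940×10¹⁸, i.e. 9.940×10¹⁸/6.022×10²³ = 1.651×10⁻⁵ mol.
Fraction absorbed: 1 − 10^(−1.57) = 0.9731.
Photons absorbed: 0.9731 × 1.651×10⁻⁵ = 1.607×10⁻⁵ mol.
Product: Φ × n_abs = 0.89 × 1.607×10⁻⁵ = 1.430×10⁻⁵ mol.
Mass: 1.430×10⁻⁵ × 253.8 = 0.003629 g = 3.6 mg.

3.6 mg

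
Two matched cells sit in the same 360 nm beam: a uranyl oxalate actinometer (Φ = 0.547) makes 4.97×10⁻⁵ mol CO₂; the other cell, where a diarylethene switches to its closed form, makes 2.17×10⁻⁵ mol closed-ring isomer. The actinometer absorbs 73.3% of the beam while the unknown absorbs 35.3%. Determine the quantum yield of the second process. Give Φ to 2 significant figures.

Φ = 0.50

Photons absorbed by the actinometer: 4.97×10⁻⁵ / 0.547 = 9.086×10⁻⁵ mol.
Incident flux: 9.086×10⁻⁵ / 0.733 = 1.240×10⁻⁴ einstein.
Absorbed by unknown: 0.353 × 1.240×10⁻⁴ = 4.377×10⁻⁵ mol.
Φ(unknown) = 2.17×10⁻⁵ / 4.377×10⁻⁵ = 0.50.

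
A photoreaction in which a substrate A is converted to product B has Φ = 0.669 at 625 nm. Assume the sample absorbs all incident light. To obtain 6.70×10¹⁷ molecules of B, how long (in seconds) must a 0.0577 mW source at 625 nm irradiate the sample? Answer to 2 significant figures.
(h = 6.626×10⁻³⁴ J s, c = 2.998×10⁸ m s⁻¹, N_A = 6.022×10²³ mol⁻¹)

Product: 6.70×10¹⁷ / 6.022×10²³ = 1.113×10⁻⁶ mol.
Photons that must be absorbed: 1.113×10⁻⁶ / 0.669 = 1.664×10⁻⁶ mol.
Photon energy: hc/λ = 3.178×10⁻¹⁹ J; per mole, 1.914×10⁵ J mol⁻¹.
Energy required: 1.664×10⁻⁶ × 1.914×10⁵ = 0.3185 J.
Time: 0.3185 J / 5.77e-05 W = 5500 s.

t ≈ 5500 s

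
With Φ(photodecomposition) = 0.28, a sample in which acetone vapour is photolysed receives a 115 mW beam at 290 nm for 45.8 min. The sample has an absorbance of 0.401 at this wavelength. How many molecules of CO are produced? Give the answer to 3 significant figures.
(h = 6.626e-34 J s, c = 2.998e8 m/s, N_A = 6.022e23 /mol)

Photon energy at 290 nm: hc/λ = (6.626e-34)(2.998e8)/(290e-9) = 6.850e-19 J.
Energy delivered: (115 mW)(2748 s) = 316.0 J.
Photons incident: 316.0 / 6.850e-19 = 4.613e20, i.e. 4.613e20/6.022e23 = 7.660e-4 mol.
Fraction absorbed: 1 − 10^(−0.401) = 0.6028.
Photons absorbed: 0.6028 × 7.660e-4 = 4.617e-4 mol.
Product: Φ × n_abs = 0.28 × 4.617e-4 = 1.293e-4 mol.
As a count: 1.293e-4 × 6.022e23 = 7.79e19.

7.79e19 molecules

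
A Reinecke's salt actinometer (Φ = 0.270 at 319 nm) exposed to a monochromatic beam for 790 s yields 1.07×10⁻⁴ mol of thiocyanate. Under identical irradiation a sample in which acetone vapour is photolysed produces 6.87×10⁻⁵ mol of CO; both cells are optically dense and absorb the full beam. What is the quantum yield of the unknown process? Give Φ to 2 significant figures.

Photons absorbed by the actinometer: 1.07×10⁻⁴ / 0.270 = 3.963×10⁻⁴ mol.
Φ(unknown) = 6.87×10⁻⁵ / 3.963×10⁻⁴ = 0.17.

Φ = 0.17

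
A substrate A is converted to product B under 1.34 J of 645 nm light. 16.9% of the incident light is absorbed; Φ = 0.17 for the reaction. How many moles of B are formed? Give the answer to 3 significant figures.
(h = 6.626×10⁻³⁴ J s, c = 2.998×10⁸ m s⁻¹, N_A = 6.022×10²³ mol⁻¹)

Photon energy at 645 nm: hc/λ = (6.626×10⁻³⁴)(2.998×10⁸)/(645×10⁻⁹) = 3.080×10⁻¹⁹ J.
Photons incident: 1.34 / 3.080×10⁻¹⁹ = 4.351×10¹⁸, i.e. 4.351×10¹⁸/6.022×10²³ = 7.225×10⁻⁶ mol.
Photons absorbed: 0.169 × 7.225×10⁻⁶ = 1.221×10⁻⁶ mol.
Product: Φ × n_abs = 0.17 × 1.221×10⁻⁶ = 2.076×10⁻⁷ mol.

2.08×10⁻⁷ mol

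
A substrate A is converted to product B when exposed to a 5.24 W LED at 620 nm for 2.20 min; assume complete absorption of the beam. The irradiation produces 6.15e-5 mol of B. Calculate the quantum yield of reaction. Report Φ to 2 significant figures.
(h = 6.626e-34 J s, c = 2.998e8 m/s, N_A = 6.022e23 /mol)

Photon energy at 620 nm: hc/λ = (6.626e-34)(2.998e8)/(620e-9) = 3.204e-19 J.
Energy delivered: (5.24 W)(132 s) = 691.7 J.
Photons incident: 691.7 / 3.204e-19 = 2.159e21, i.e. 2.159e21/6.022e23 = 0.003585 mol.
Φ = 6.15e-5 mol / 0.003585 mol photons = 0.017.

Φ = 0.017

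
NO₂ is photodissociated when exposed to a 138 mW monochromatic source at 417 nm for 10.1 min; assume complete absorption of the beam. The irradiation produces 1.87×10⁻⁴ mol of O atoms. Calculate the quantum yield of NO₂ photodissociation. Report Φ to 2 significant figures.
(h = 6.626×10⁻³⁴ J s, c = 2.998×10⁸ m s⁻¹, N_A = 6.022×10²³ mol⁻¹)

Photon energy at 417 nm: hc/λ = (6.626×10⁻³⁴)(2.998×10⁸)/(417×10⁻⁹) = 4.764×10⁻¹⁹ J.
Energy delivered: (138 mW)(606 s) = 83.63 J.
Photons incident: 83.63 / 4.764×10⁻¹⁹ = 1.755×10²⁰, i.e. 1.755×10²⁰/6.022×10²³ = 2.914×10⁻⁴ mol.
Φ = 1.87×10⁻⁴ mol / 2.914×10⁻⁴ mol photons = 0.64.

Φ = 0.64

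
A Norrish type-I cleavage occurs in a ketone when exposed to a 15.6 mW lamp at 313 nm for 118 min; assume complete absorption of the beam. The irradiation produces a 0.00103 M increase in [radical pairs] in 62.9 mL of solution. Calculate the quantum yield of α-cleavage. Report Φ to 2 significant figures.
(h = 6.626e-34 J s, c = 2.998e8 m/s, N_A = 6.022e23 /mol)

Φ = 0.22

Product: (0.00103 M)(0.0629 L) = 6.479e-5 mol.
Photon energy at 313 nm: hc/λ = (6.626e-34)(2.998e8)/(313e-9) = 6.347e-19 J.
Energy delivered: (15.6 mW)(7080 s) = 110.4 J.
Photons incident: 110.4 / 6.347e-19 = 1.739e20, i.e. 1.739e20/6.022e23 = 2.888e-4 mol.
Φ = 6.479e-5 mol / 2.888e-4 mol photons = 0.22.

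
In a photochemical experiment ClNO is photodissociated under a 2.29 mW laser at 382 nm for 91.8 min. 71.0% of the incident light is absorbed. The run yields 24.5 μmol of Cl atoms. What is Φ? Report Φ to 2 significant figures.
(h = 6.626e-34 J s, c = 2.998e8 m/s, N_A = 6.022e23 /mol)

Product: 24.5 μmol = 2.45e-5 mol.
Photon energy at 382 nm: hc/λ = (6.626e-34)(2.998e8)/(382e-9) = 5.200e-19 J.
Energy delivered: (2.29 mW)(5508 s) = 12.61 J.
Photons incident: 12.61 / 5.200e-19 = 2.425e19, i.e. 2.425e19/6.022e23 = 4.027e-5 mol.
Photons absorbed: 0.710 × 4.027e-5 = 2.859e-5 mol.
Φ = 2.45e-5 mol / 2.859e-5 mol photons = 0.86.

Φ = 0.86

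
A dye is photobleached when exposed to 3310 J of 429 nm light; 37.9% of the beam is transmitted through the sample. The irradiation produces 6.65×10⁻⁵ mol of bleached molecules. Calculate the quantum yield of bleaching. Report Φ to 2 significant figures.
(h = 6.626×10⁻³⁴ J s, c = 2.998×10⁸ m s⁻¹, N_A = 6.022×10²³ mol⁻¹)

Φ = 0.0090

Photon energy at 429 nm: hc/λ = (6.626×10⁻³⁴)(2.998×10⁸)/(429×10⁻⁹) = 4.630×10⁻¹⁹ J.
Photons incident: 3310 / 4.630×10⁻¹⁹ = 7.149×10²¹, i.e. 7.149×10²¹/6.022×10²³ = 0.01187 mol.
Fraction absorbed: 1 − 37.9/100 = 0.6210.
Photons absorbed: 0.6210 × 0.01187 = 0.007371 mol.
Φ = 6.65×10⁻⁵ mol / 0.007371 mol photons = 0.0090.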